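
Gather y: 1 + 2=3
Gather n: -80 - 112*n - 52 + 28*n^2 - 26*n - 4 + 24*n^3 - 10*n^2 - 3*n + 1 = 24*n^3 + 18*n^2 - 141*n - 135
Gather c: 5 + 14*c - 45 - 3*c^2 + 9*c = -3*c^2 + 23*c - 40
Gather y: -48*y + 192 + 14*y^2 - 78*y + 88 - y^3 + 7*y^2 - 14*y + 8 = -y^3 + 21*y^2 - 140*y + 288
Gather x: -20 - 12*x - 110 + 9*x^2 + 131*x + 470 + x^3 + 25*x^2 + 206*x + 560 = x^3 + 34*x^2 + 325*x + 900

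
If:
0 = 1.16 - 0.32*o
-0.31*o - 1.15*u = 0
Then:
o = 3.62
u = -0.98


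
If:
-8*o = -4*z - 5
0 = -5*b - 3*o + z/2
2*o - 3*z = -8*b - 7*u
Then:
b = -z/5 - 3/8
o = z/2 + 5/8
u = 18*z/35 + 1/4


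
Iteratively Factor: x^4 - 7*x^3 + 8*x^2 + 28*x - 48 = (x + 2)*(x^3 - 9*x^2 + 26*x - 24) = (x - 2)*(x + 2)*(x^2 - 7*x + 12) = (x - 3)*(x - 2)*(x + 2)*(x - 4)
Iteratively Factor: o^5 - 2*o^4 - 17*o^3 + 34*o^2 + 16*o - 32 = (o - 2)*(o^4 - 17*o^2 + 16) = (o - 2)*(o - 1)*(o^3 + o^2 - 16*o - 16) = (o - 2)*(o - 1)*(o + 1)*(o^2 - 16) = (o - 4)*(o - 2)*(o - 1)*(o + 1)*(o + 4)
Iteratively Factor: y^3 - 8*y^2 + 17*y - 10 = (y - 2)*(y^2 - 6*y + 5) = (y - 5)*(y - 2)*(y - 1)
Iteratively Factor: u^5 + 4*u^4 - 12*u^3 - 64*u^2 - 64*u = (u + 2)*(u^4 + 2*u^3 - 16*u^2 - 32*u) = (u - 4)*(u + 2)*(u^3 + 6*u^2 + 8*u) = (u - 4)*(u + 2)^2*(u^2 + 4*u) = (u - 4)*(u + 2)^2*(u + 4)*(u)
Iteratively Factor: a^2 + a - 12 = (a + 4)*(a - 3)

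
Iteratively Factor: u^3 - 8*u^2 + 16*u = (u - 4)*(u^2 - 4*u) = u*(u - 4)*(u - 4)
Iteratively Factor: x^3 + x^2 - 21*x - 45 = (x - 5)*(x^2 + 6*x + 9) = (x - 5)*(x + 3)*(x + 3)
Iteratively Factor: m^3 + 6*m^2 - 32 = (m + 4)*(m^2 + 2*m - 8) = (m + 4)^2*(m - 2)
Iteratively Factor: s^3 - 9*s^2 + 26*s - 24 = (s - 3)*(s^2 - 6*s + 8) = (s - 4)*(s - 3)*(s - 2)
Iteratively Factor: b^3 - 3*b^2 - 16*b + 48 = (b - 3)*(b^2 - 16) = (b - 3)*(b + 4)*(b - 4)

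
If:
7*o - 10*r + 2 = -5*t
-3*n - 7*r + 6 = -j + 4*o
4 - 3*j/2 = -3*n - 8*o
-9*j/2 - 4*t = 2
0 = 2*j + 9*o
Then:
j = -276/97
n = -3878/873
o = 184/291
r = 580/291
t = 262/97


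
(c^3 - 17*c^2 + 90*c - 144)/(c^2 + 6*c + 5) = (c^3 - 17*c^2 + 90*c - 144)/(c^2 + 6*c + 5)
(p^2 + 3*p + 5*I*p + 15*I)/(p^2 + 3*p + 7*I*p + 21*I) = (p + 5*I)/(p + 7*I)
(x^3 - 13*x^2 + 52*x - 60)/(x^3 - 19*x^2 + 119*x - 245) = (x^2 - 8*x + 12)/(x^2 - 14*x + 49)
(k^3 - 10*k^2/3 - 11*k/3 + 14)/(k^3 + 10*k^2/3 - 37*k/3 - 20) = (3*k^2 - k - 14)/(3*k^2 + 19*k + 20)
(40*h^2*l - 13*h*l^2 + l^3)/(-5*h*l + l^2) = -8*h + l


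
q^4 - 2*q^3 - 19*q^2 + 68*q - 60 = (q - 3)*(q - 2)^2*(q + 5)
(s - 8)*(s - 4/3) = s^2 - 28*s/3 + 32/3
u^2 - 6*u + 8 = (u - 4)*(u - 2)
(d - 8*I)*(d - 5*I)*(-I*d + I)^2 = -d^4 + 2*d^3 + 13*I*d^3 + 39*d^2 - 26*I*d^2 - 80*d + 13*I*d + 40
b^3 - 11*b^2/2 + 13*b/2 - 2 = (b - 4)*(b - 1)*(b - 1/2)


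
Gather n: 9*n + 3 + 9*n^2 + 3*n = 9*n^2 + 12*n + 3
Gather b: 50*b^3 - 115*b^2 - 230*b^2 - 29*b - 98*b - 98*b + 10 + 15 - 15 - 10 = 50*b^3 - 345*b^2 - 225*b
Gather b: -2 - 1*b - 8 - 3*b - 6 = -4*b - 16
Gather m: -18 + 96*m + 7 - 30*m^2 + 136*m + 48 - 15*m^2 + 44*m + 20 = -45*m^2 + 276*m + 57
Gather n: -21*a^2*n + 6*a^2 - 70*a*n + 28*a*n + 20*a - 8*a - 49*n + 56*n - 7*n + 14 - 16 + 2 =6*a^2 + 12*a + n*(-21*a^2 - 42*a)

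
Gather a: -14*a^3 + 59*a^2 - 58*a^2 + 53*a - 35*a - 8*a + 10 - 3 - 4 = -14*a^3 + a^2 + 10*a + 3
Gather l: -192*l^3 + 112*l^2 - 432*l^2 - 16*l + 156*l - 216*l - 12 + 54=-192*l^3 - 320*l^2 - 76*l + 42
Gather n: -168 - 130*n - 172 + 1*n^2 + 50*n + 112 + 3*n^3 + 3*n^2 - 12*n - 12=3*n^3 + 4*n^2 - 92*n - 240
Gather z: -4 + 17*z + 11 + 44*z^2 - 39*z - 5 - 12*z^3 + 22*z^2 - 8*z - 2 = -12*z^3 + 66*z^2 - 30*z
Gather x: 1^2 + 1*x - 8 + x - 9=2*x - 16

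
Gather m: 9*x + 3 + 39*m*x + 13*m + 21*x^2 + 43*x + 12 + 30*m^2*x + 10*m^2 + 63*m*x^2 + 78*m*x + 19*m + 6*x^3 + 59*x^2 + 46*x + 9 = m^2*(30*x + 10) + m*(63*x^2 + 117*x + 32) + 6*x^3 + 80*x^2 + 98*x + 24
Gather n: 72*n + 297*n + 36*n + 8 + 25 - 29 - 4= 405*n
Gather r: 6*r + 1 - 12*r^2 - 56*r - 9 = -12*r^2 - 50*r - 8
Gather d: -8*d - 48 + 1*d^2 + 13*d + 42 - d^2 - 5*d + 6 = 0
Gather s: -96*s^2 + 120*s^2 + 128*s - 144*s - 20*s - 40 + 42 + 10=24*s^2 - 36*s + 12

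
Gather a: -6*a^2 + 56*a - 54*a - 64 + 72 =-6*a^2 + 2*a + 8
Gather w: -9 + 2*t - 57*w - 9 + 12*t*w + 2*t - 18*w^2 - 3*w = 4*t - 18*w^2 + w*(12*t - 60) - 18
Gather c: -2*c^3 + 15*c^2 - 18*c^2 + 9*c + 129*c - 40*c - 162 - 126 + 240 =-2*c^3 - 3*c^2 + 98*c - 48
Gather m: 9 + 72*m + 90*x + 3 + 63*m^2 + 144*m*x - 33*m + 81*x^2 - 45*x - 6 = 63*m^2 + m*(144*x + 39) + 81*x^2 + 45*x + 6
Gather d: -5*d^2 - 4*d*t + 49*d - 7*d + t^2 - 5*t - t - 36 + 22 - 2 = -5*d^2 + d*(42 - 4*t) + t^2 - 6*t - 16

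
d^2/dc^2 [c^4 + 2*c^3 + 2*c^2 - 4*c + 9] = 12*c^2 + 12*c + 4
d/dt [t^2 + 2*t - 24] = 2*t + 2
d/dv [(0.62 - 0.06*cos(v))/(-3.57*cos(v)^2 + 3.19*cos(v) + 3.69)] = (0.2142*cos(v)^2 - 4.4268*cos(v) + 2.1992)*sin(v)/(12.7449*cos(v)^4 - 22.7766*cos(v)^3 - 16.1705*cos(v)^2 + 23.5422*cos(v) + 13.6161)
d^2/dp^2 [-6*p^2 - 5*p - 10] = -12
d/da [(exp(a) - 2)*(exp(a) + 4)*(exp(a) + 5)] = (3*exp(2*a) + 14*exp(a) + 2)*exp(a)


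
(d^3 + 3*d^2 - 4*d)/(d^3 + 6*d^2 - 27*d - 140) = d*(d - 1)/(d^2 + 2*d - 35)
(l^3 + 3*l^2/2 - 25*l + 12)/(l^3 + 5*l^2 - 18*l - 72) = (l - 1/2)/(l + 3)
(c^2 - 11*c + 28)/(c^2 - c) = (c^2 - 11*c + 28)/(c*(c - 1))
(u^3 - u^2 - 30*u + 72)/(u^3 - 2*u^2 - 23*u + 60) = (u + 6)/(u + 5)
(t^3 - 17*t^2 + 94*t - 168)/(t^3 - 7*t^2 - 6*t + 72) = (t - 7)/(t + 3)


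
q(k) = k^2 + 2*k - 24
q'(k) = 2*k + 2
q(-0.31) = -24.52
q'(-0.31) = 1.38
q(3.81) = -1.86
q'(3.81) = 9.62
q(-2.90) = -21.39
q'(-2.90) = -3.80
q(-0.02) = -24.04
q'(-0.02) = 1.96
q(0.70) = -22.11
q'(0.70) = 3.40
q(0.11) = -23.77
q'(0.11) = 2.22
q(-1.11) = -24.99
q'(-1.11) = -0.22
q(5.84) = 21.79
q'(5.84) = 13.68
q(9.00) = 75.00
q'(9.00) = 20.00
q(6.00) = 24.00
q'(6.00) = 14.00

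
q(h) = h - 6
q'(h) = 1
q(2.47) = -3.53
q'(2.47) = 1.00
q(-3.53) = -9.53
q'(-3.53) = 1.00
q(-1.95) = -7.95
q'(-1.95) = 1.00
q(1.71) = -4.29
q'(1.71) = 1.00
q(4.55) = -1.45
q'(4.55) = 1.00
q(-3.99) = -9.99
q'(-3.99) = 1.00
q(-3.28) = -9.28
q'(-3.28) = 1.00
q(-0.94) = -6.94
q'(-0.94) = 1.00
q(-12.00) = -18.00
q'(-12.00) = 1.00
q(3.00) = -3.00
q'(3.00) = 1.00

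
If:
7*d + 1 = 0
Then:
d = -1/7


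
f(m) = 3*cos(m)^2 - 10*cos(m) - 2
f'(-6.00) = 1.18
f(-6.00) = -8.84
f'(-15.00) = -9.47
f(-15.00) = 7.33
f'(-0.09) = -0.36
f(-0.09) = -8.98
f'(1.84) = 11.18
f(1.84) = 0.87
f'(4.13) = -11.11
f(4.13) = 4.41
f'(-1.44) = -9.14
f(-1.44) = -3.25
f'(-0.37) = -1.59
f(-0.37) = -8.72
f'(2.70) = 6.59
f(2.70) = 9.49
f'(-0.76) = -3.89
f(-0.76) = -7.67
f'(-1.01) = -5.77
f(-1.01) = -6.47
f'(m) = -6*sin(m)*cos(m) + 10*sin(m)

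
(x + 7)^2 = x^2 + 14*x + 49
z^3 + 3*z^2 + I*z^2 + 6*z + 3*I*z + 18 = (z + 3)*(z - 2*I)*(z + 3*I)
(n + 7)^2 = n^2 + 14*n + 49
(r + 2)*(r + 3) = r^2 + 5*r + 6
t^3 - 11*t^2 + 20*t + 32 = (t - 8)*(t - 4)*(t + 1)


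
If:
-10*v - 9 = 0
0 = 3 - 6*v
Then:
No Solution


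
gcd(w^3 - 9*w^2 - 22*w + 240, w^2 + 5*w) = w + 5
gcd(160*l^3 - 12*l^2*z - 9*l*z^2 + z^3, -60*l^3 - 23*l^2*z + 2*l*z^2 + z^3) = -20*l^2 - l*z + z^2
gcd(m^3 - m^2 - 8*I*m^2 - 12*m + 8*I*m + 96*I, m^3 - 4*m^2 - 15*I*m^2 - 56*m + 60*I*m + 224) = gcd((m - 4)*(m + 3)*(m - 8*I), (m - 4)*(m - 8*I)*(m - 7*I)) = m^2 + m*(-4 - 8*I) + 32*I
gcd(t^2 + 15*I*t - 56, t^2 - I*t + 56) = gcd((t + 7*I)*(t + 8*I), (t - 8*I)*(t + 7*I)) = t + 7*I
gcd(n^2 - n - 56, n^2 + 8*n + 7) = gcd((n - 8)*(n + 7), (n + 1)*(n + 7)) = n + 7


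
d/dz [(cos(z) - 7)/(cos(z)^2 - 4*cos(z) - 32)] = (cos(z)^2 - 14*cos(z) + 60)*sin(z)/(sin(z)^2 + 4*cos(z) + 31)^2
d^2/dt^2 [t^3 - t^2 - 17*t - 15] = 6*t - 2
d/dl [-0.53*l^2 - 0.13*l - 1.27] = -1.06*l - 0.13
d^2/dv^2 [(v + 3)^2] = 2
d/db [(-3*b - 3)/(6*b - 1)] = 21/(6*b - 1)^2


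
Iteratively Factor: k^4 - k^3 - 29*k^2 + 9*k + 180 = (k + 3)*(k^3 - 4*k^2 - 17*k + 60) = (k - 5)*(k + 3)*(k^2 + k - 12) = (k - 5)*(k + 3)*(k + 4)*(k - 3)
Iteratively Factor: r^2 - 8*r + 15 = (r - 5)*(r - 3)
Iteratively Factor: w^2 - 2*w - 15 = (w - 5)*(w + 3)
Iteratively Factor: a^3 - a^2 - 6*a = (a - 3)*(a^2 + 2*a) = a*(a - 3)*(a + 2)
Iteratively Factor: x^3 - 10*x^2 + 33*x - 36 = (x - 3)*(x^2 - 7*x + 12) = (x - 3)^2*(x - 4)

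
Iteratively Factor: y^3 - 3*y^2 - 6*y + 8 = (y - 4)*(y^2 + y - 2) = (y - 4)*(y - 1)*(y + 2)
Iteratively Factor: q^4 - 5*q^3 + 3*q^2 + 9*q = (q - 3)*(q^3 - 2*q^2 - 3*q) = (q - 3)*(q + 1)*(q^2 - 3*q) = (q - 3)^2*(q + 1)*(q)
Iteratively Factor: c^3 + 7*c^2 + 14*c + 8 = (c + 4)*(c^2 + 3*c + 2) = (c + 1)*(c + 4)*(c + 2)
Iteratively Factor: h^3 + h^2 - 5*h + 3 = (h + 3)*(h^2 - 2*h + 1) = (h - 1)*(h + 3)*(h - 1)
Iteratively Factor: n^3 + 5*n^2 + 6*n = (n + 3)*(n^2 + 2*n) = (n + 2)*(n + 3)*(n)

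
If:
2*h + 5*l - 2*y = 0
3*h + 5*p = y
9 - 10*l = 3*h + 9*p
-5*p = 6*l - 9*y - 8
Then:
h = -2420/1679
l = 942/1679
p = 1439/1679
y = -65/1679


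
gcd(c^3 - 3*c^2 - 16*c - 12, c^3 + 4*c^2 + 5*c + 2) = c^2 + 3*c + 2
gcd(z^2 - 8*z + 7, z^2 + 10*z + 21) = 1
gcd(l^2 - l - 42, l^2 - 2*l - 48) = l + 6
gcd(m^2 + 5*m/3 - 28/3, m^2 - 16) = m + 4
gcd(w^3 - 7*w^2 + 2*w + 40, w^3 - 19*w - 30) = w^2 - 3*w - 10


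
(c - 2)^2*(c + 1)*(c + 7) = c^4 + 4*c^3 - 21*c^2 + 4*c + 28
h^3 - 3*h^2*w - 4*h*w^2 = h*(h - 4*w)*(h + w)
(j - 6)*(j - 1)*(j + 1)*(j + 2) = j^4 - 4*j^3 - 13*j^2 + 4*j + 12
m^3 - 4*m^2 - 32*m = m*(m - 8)*(m + 4)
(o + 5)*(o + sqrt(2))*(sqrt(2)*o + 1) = sqrt(2)*o^3 + 3*o^2 + 5*sqrt(2)*o^2 + sqrt(2)*o + 15*o + 5*sqrt(2)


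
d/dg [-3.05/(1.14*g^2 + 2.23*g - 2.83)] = (6.954*g + 6.8015)/(1.14*g^2 + 2.23*g - 2.83)^2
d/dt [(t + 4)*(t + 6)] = 2*t + 10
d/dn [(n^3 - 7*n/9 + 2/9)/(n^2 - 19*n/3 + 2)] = (n^2 - 12*n - 4/3)/(n^2 - 12*n + 36)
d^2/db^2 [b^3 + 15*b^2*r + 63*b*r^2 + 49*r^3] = 6*b + 30*r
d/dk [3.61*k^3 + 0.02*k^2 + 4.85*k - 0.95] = 10.83*k^2 + 0.04*k + 4.85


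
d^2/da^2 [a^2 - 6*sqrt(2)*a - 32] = 2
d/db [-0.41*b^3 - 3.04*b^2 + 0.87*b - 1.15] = -1.23*b^2 - 6.08*b + 0.87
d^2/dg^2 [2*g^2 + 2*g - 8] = 4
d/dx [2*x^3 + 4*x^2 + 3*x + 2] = 6*x^2 + 8*x + 3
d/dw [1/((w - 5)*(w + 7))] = 2*(-w - 1)/(w^4 + 4*w^3 - 66*w^2 - 140*w + 1225)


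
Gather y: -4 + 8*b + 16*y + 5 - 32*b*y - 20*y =8*b + y*(-32*b - 4) + 1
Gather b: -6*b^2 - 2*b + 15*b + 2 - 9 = -6*b^2 + 13*b - 7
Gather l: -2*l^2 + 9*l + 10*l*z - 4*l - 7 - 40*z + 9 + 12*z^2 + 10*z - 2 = -2*l^2 + l*(10*z + 5) + 12*z^2 - 30*z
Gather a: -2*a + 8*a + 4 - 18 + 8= 6*a - 6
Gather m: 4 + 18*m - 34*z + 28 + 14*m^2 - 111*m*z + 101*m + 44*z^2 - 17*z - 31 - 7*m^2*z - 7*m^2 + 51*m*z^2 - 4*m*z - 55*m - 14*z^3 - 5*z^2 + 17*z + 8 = m^2*(7 - 7*z) + m*(51*z^2 - 115*z + 64) - 14*z^3 + 39*z^2 - 34*z + 9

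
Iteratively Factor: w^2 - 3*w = (w - 3)*(w)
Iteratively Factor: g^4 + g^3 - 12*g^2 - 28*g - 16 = (g + 2)*(g^3 - g^2 - 10*g - 8) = (g - 4)*(g + 2)*(g^2 + 3*g + 2) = (g - 4)*(g + 1)*(g + 2)*(g + 2)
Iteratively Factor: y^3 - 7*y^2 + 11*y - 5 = (y - 1)*(y^2 - 6*y + 5) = (y - 1)^2*(y - 5)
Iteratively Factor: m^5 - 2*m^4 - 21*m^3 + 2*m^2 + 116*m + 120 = (m + 2)*(m^4 - 4*m^3 - 13*m^2 + 28*m + 60) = (m - 3)*(m + 2)*(m^3 - m^2 - 16*m - 20) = (m - 5)*(m - 3)*(m + 2)*(m^2 + 4*m + 4) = (m - 5)*(m - 3)*(m + 2)^2*(m + 2)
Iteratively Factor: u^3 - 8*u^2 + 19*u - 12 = (u - 3)*(u^2 - 5*u + 4) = (u - 4)*(u - 3)*(u - 1)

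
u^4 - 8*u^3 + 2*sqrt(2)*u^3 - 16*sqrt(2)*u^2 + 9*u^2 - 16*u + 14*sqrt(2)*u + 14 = (u - 7)*(u - 1)*(u + sqrt(2))^2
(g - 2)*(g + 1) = g^2 - g - 2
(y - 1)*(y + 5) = y^2 + 4*y - 5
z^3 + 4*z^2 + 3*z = z*(z + 1)*(z + 3)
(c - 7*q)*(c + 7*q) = c^2 - 49*q^2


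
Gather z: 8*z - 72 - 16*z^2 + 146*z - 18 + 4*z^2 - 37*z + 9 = -12*z^2 + 117*z - 81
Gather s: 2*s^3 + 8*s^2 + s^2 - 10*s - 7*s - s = 2*s^3 + 9*s^2 - 18*s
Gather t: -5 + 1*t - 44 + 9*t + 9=10*t - 40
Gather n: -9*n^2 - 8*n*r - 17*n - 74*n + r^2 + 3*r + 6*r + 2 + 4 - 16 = -9*n^2 + n*(-8*r - 91) + r^2 + 9*r - 10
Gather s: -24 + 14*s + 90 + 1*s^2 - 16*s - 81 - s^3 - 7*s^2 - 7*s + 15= -s^3 - 6*s^2 - 9*s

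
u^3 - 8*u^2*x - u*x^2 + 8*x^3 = (u - 8*x)*(u - x)*(u + x)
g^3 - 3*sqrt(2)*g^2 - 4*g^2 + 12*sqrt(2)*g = g*(g - 4)*(g - 3*sqrt(2))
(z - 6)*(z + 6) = z^2 - 36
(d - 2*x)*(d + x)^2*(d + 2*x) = d^4 + 2*d^3*x - 3*d^2*x^2 - 8*d*x^3 - 4*x^4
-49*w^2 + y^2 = (-7*w + y)*(7*w + y)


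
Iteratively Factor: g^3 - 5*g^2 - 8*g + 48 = (g + 3)*(g^2 - 8*g + 16) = (g - 4)*(g + 3)*(g - 4)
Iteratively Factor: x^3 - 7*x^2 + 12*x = (x - 4)*(x^2 - 3*x) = (x - 4)*(x - 3)*(x)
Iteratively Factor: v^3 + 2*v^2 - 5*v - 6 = (v + 1)*(v^2 + v - 6) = (v + 1)*(v + 3)*(v - 2)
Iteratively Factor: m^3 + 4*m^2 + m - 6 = (m + 2)*(m^2 + 2*m - 3) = (m - 1)*(m + 2)*(m + 3)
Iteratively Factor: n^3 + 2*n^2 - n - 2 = (n - 1)*(n^2 + 3*n + 2) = (n - 1)*(n + 2)*(n + 1)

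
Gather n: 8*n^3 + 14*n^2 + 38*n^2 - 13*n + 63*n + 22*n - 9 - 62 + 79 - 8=8*n^3 + 52*n^2 + 72*n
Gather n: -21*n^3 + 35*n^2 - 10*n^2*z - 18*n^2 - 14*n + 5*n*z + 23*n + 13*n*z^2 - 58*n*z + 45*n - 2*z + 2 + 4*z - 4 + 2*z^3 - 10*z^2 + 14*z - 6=-21*n^3 + n^2*(17 - 10*z) + n*(13*z^2 - 53*z + 54) + 2*z^3 - 10*z^2 + 16*z - 8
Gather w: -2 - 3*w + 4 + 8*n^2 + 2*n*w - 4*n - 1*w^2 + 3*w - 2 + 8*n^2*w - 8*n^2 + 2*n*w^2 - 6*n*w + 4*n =w^2*(2*n - 1) + w*(8*n^2 - 4*n)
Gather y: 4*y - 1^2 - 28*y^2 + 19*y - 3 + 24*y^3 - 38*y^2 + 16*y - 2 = 24*y^3 - 66*y^2 + 39*y - 6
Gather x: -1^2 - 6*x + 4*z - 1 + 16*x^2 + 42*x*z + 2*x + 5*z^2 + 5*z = 16*x^2 + x*(42*z - 4) + 5*z^2 + 9*z - 2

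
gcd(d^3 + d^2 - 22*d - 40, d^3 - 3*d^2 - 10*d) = d^2 - 3*d - 10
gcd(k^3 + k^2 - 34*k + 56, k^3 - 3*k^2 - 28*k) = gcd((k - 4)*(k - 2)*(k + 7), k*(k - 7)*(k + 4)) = 1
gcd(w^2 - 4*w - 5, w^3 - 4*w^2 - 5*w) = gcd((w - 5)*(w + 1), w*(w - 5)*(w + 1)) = w^2 - 4*w - 5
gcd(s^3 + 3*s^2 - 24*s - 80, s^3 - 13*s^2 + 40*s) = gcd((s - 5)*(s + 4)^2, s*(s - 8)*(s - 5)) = s - 5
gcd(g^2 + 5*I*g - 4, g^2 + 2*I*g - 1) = g + I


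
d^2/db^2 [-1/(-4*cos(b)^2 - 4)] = (sin(b)^4 + sin(b)^2/2 - 1)/(sin(b)^2 - 2)^3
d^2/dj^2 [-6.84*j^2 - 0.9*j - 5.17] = -13.6800000000000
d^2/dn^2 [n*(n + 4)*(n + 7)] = 6*n + 22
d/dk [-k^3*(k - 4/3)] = 4*k^2*(1 - k)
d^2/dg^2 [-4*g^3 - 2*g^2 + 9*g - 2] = -24*g - 4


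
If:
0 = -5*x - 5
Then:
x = -1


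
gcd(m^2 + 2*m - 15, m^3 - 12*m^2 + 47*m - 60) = m - 3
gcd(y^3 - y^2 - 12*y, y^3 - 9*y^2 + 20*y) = y^2 - 4*y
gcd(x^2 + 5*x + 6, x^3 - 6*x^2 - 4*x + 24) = x + 2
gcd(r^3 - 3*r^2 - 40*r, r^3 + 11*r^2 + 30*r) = r^2 + 5*r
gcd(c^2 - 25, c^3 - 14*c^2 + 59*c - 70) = c - 5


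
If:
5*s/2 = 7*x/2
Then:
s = 7*x/5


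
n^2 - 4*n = n*(n - 4)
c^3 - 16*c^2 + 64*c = c*(c - 8)^2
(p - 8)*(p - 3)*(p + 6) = p^3 - 5*p^2 - 42*p + 144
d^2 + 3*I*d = d*(d + 3*I)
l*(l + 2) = l^2 + 2*l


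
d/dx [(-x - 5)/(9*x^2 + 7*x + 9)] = (-9*x^2 - 7*x + (x + 5)*(18*x + 7) - 9)/(9*x^2 + 7*x + 9)^2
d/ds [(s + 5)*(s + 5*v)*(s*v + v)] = v*(3*s^2 + 10*s*v + 12*s + 30*v + 5)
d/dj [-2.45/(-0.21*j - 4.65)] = -0.5145/(0.21*j + 4.65)^2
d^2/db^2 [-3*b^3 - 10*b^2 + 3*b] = -18*b - 20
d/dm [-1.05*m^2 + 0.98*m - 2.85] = 0.98 - 2.1*m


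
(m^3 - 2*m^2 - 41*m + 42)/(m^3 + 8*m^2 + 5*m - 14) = (m^2 - m - 42)/(m^2 + 9*m + 14)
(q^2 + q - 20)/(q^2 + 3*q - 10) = (q - 4)/(q - 2)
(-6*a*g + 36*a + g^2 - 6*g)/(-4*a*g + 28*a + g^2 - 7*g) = (6*a*g - 36*a - g^2 + 6*g)/(4*a*g - 28*a - g^2 + 7*g)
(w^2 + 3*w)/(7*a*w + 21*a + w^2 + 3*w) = w/(7*a + w)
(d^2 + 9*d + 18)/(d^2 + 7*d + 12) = (d + 6)/(d + 4)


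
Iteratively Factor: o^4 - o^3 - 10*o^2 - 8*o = (o)*(o^3 - o^2 - 10*o - 8) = o*(o + 1)*(o^2 - 2*o - 8) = o*(o - 4)*(o + 1)*(o + 2)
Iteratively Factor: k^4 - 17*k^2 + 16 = (k - 4)*(k^3 + 4*k^2 - k - 4) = (k - 4)*(k - 1)*(k^2 + 5*k + 4) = (k - 4)*(k - 1)*(k + 1)*(k + 4)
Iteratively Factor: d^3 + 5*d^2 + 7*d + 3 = (d + 1)*(d^2 + 4*d + 3) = (d + 1)*(d + 3)*(d + 1)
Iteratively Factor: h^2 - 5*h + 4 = (h - 4)*(h - 1)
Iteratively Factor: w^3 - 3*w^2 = (w - 3)*(w^2) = w*(w - 3)*(w)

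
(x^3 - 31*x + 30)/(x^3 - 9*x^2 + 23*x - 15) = (x + 6)/(x - 3)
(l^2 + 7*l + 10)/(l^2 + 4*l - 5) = (l + 2)/(l - 1)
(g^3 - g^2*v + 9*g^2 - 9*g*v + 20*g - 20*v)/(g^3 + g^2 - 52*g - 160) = (g - v)/(g - 8)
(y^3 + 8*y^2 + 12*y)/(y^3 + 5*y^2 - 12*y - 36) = y/(y - 3)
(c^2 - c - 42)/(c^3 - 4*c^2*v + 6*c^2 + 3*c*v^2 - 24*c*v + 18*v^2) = (c - 7)/(c^2 - 4*c*v + 3*v^2)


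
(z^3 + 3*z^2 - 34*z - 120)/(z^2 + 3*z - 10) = (z^2 - 2*z - 24)/(z - 2)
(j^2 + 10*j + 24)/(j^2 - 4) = (j^2 + 10*j + 24)/(j^2 - 4)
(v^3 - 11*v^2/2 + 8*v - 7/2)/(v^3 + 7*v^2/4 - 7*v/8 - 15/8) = 4*(2*v^2 - 9*v + 7)/(8*v^2 + 22*v + 15)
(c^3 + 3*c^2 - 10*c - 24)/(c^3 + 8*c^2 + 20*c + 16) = (c - 3)/(c + 2)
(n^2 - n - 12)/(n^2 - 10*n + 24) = (n + 3)/(n - 6)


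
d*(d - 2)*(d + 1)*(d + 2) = d^4 + d^3 - 4*d^2 - 4*d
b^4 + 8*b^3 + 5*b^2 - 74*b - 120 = (b - 3)*(b + 2)*(b + 4)*(b + 5)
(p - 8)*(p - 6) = p^2 - 14*p + 48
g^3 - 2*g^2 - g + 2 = (g - 2)*(g - 1)*(g + 1)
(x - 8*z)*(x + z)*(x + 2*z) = x^3 - 5*x^2*z - 22*x*z^2 - 16*z^3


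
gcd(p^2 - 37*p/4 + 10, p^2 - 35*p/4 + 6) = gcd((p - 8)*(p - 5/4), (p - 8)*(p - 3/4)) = p - 8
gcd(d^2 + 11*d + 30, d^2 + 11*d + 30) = d^2 + 11*d + 30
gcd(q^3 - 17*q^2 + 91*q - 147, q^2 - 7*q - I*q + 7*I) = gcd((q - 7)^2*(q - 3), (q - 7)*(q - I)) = q - 7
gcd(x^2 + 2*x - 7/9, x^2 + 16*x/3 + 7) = x + 7/3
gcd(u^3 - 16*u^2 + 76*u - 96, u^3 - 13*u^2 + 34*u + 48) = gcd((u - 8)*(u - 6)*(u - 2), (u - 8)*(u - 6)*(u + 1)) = u^2 - 14*u + 48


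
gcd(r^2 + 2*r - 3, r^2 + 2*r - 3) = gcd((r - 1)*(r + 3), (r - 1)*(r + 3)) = r^2 + 2*r - 3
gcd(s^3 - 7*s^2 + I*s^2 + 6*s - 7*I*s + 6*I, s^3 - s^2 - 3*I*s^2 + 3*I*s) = s - 1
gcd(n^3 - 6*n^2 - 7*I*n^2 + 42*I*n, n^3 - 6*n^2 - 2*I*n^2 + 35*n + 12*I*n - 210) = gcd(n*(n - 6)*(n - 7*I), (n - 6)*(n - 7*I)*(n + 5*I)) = n^2 + n*(-6 - 7*I) + 42*I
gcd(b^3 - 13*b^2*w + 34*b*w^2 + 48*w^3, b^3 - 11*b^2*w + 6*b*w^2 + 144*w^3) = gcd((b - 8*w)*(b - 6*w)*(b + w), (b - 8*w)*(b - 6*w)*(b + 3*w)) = b^2 - 14*b*w + 48*w^2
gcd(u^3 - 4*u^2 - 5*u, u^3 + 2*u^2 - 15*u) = u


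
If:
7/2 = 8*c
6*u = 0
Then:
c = 7/16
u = 0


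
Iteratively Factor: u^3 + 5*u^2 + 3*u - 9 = (u - 1)*(u^2 + 6*u + 9) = (u - 1)*(u + 3)*(u + 3)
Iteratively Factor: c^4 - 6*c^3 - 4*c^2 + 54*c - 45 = (c - 1)*(c^3 - 5*c^2 - 9*c + 45) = (c - 3)*(c - 1)*(c^2 - 2*c - 15) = (c - 3)*(c - 1)*(c + 3)*(c - 5)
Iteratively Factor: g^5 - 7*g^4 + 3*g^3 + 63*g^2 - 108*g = (g - 3)*(g^4 - 4*g^3 - 9*g^2 + 36*g) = (g - 3)^2*(g^3 - g^2 - 12*g) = (g - 4)*(g - 3)^2*(g^2 + 3*g) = g*(g - 4)*(g - 3)^2*(g + 3)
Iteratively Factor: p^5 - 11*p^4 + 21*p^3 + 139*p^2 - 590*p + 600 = (p - 2)*(p^4 - 9*p^3 + 3*p^2 + 145*p - 300) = (p - 5)*(p - 2)*(p^3 - 4*p^2 - 17*p + 60) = (p - 5)*(p - 2)*(p + 4)*(p^2 - 8*p + 15) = (p - 5)^2*(p - 2)*(p + 4)*(p - 3)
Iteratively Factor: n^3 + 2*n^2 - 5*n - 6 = (n - 2)*(n^2 + 4*n + 3) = (n - 2)*(n + 3)*(n + 1)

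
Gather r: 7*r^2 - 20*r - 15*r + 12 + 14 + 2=7*r^2 - 35*r + 28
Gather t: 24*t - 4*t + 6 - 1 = 20*t + 5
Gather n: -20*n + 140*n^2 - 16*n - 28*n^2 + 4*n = 112*n^2 - 32*n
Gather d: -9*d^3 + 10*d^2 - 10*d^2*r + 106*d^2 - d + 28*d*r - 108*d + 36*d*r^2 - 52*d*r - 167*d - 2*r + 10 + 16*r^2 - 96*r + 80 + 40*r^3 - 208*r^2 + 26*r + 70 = -9*d^3 + d^2*(116 - 10*r) + d*(36*r^2 - 24*r - 276) + 40*r^3 - 192*r^2 - 72*r + 160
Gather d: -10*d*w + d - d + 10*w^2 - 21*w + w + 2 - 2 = -10*d*w + 10*w^2 - 20*w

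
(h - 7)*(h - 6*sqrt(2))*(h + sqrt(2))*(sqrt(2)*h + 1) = sqrt(2)*h^4 - 7*sqrt(2)*h^3 - 9*h^3 - 17*sqrt(2)*h^2 + 63*h^2 - 12*h + 119*sqrt(2)*h + 84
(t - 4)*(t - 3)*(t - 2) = t^3 - 9*t^2 + 26*t - 24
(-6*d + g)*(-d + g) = 6*d^2 - 7*d*g + g^2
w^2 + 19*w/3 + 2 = (w + 1/3)*(w + 6)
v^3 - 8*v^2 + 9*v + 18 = (v - 6)*(v - 3)*(v + 1)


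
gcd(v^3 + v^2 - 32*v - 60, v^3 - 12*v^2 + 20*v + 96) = v^2 - 4*v - 12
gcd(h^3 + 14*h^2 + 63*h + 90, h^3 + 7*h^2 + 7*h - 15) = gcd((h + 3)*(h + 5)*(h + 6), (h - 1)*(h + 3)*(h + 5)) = h^2 + 8*h + 15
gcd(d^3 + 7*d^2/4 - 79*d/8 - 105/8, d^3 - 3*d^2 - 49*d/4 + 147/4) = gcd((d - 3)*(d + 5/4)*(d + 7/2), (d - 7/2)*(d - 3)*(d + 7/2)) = d^2 + d/2 - 21/2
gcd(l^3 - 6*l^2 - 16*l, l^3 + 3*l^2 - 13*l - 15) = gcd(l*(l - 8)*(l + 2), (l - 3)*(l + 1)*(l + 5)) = 1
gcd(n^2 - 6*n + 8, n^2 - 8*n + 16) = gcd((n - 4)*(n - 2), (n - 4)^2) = n - 4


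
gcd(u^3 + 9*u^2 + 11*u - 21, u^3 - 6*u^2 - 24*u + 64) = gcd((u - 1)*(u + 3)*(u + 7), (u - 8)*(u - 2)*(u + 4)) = 1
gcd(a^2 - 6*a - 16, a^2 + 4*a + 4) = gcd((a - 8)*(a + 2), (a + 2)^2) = a + 2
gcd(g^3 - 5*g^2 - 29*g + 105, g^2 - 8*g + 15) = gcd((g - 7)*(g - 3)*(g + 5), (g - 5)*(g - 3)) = g - 3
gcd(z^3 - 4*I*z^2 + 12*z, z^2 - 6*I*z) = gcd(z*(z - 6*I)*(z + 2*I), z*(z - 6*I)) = z^2 - 6*I*z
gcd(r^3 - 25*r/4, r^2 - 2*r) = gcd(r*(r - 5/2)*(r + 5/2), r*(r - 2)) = r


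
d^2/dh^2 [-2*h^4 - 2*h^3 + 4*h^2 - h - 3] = -24*h^2 - 12*h + 8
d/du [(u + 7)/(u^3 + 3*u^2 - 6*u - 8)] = (u^3 + 3*u^2 - 6*u - 3*(u + 7)*(u^2 + 2*u - 2) - 8)/(u^3 + 3*u^2 - 6*u - 8)^2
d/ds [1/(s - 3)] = -1/(s - 3)^2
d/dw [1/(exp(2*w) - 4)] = -2*exp(2*w)/(exp(2*w) - 4)^2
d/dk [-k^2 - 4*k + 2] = -2*k - 4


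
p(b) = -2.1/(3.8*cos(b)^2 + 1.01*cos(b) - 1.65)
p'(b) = -2.1*(7.6*sin(b)*cos(b) + 1.01*sin(b))/(3.8*cos(b)^2 + 1.01*cos(b) - 1.65)^2 = -(15.96*cos(b) + 2.121)*sin(b)/(3.8*cos(b)^2 + 1.01*cos(b) - 1.65)^2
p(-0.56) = -1.09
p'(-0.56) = 2.22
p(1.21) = 2.56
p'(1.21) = -10.79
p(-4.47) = 1.25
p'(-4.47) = 0.59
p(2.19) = 2.20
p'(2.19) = 6.36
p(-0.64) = -1.31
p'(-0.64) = 3.46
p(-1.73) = 1.22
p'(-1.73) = -0.14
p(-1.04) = 12.73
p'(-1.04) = 323.37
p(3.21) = -1.87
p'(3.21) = -0.75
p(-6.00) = -0.74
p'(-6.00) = -0.61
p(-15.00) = 9.37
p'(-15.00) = -129.41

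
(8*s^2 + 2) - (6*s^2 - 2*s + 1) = 2*s^2 + 2*s + 1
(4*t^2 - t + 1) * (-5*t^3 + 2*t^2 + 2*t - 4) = -20*t^5 + 13*t^4 + t^3 - 16*t^2 + 6*t - 4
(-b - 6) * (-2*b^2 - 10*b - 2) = 2*b^3 + 22*b^2 + 62*b + 12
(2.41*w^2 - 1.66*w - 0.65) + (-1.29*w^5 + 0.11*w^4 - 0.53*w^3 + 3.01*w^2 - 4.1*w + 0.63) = -1.29*w^5 + 0.11*w^4 - 0.53*w^3 + 5.42*w^2 - 5.76*w - 0.02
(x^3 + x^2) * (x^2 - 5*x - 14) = x^5 - 4*x^4 - 19*x^3 - 14*x^2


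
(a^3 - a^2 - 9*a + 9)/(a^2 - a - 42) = (-a^3 + a^2 + 9*a - 9)/(-a^2 + a + 42)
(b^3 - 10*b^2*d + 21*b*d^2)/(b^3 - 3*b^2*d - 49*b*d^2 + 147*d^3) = b/(b + 7*d)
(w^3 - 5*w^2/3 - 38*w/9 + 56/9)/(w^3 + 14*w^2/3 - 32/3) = (w - 7/3)/(w + 4)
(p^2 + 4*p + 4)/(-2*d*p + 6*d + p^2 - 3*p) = (p^2 + 4*p + 4)/(-2*d*p + 6*d + p^2 - 3*p)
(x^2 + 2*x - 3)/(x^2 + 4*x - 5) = (x + 3)/(x + 5)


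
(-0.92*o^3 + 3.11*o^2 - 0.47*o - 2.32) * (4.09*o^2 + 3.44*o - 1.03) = -3.7628*o^5 + 9.5551*o^4 + 9.7237*o^3 - 14.3089*o^2 - 7.4967*o + 2.3896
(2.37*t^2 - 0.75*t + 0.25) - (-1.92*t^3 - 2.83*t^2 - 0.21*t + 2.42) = 1.92*t^3 + 5.2*t^2 - 0.54*t - 2.17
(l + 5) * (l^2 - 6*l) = l^3 - l^2 - 30*l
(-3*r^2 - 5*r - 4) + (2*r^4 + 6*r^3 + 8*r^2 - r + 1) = 2*r^4 + 6*r^3 + 5*r^2 - 6*r - 3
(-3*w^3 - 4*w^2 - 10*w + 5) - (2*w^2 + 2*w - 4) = -3*w^3 - 6*w^2 - 12*w + 9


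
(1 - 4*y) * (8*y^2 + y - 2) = -32*y^3 + 4*y^2 + 9*y - 2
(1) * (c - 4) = c - 4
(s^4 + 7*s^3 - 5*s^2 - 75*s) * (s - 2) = s^5 + 5*s^4 - 19*s^3 - 65*s^2 + 150*s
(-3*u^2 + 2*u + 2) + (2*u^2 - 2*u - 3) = -u^2 - 1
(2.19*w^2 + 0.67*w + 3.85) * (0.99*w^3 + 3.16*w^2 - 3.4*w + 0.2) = 2.1681*w^5 + 7.5837*w^4 - 1.5173*w^3 + 10.326*w^2 - 12.956*w + 0.77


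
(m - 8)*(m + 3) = m^2 - 5*m - 24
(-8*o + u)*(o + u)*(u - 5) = -8*o^2*u + 40*o^2 - 7*o*u^2 + 35*o*u + u^3 - 5*u^2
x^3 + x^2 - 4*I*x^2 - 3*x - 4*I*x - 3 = (x + 1)*(x - 3*I)*(x - I)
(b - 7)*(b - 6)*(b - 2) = b^3 - 15*b^2 + 68*b - 84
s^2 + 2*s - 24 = (s - 4)*(s + 6)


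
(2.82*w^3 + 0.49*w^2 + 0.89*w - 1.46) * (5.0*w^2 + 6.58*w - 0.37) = 14.1*w^5 + 21.0056*w^4 + 6.6308*w^3 - 1.6251*w^2 - 9.9361*w + 0.5402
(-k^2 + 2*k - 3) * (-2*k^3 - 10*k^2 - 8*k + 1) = 2*k^5 + 6*k^4 - 6*k^3 + 13*k^2 + 26*k - 3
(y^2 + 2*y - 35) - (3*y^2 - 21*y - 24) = -2*y^2 + 23*y - 11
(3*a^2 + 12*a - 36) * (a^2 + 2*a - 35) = 3*a^4 + 18*a^3 - 117*a^2 - 492*a + 1260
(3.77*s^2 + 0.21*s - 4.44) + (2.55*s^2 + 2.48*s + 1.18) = 6.32*s^2 + 2.69*s - 3.26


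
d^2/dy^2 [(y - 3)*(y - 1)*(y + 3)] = 6*y - 2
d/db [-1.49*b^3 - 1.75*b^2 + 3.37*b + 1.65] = -4.47*b^2 - 3.5*b + 3.37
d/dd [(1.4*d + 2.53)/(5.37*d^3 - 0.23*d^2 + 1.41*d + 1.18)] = (-15.036*d^3 - 40.4363*d^2 + 1.1638*d - 1.9153)/(28.8369*d^6 - 2.4702*d^5 + 15.1963*d^4 + 12.0246*d^3 + 1.4453*d^2 + 3.3276*d + 1.3924)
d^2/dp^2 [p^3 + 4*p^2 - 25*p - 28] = 6*p + 8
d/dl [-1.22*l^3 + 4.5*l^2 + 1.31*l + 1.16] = -3.66*l^2 + 9.0*l + 1.31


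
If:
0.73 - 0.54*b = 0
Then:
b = 1.35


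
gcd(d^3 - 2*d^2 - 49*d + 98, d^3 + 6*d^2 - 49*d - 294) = d^2 - 49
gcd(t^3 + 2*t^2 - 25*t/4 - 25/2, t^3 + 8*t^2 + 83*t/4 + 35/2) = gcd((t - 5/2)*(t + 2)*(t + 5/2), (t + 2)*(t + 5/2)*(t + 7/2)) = t^2 + 9*t/2 + 5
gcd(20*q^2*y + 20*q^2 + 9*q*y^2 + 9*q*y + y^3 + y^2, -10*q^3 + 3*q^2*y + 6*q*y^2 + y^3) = 5*q + y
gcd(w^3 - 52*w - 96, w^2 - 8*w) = w - 8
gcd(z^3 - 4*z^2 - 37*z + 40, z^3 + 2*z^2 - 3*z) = z - 1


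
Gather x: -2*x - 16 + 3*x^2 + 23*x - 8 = 3*x^2 + 21*x - 24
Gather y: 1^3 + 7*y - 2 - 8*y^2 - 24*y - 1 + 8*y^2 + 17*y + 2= 0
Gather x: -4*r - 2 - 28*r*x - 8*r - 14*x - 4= -12*r + x*(-28*r - 14) - 6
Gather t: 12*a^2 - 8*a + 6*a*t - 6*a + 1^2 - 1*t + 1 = 12*a^2 - 14*a + t*(6*a - 1) + 2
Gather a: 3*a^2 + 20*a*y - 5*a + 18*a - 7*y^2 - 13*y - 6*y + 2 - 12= 3*a^2 + a*(20*y + 13) - 7*y^2 - 19*y - 10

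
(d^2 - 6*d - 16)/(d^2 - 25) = (d^2 - 6*d - 16)/(d^2 - 25)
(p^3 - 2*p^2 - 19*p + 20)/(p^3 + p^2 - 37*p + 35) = (p + 4)/(p + 7)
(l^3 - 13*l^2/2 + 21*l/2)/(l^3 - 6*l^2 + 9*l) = (l - 7/2)/(l - 3)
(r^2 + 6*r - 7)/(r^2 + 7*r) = (r - 1)/r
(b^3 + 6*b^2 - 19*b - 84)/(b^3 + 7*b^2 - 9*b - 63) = (b - 4)/(b - 3)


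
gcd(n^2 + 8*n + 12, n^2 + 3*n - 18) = n + 6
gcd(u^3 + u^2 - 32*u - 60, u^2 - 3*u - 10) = u + 2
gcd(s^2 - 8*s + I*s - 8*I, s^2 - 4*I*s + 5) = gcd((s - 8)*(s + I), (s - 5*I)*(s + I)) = s + I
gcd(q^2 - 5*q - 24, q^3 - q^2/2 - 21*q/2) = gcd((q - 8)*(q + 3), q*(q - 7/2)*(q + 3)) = q + 3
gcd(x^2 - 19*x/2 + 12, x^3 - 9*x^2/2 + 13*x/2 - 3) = x - 3/2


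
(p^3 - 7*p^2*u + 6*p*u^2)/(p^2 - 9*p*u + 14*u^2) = p*(p^2 - 7*p*u + 6*u^2)/(p^2 - 9*p*u + 14*u^2)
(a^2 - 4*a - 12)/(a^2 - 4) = (a - 6)/(a - 2)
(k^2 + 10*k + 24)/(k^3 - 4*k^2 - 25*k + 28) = (k + 6)/(k^2 - 8*k + 7)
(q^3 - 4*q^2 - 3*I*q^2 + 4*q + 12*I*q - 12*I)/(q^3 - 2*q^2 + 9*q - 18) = (q - 2)/(q + 3*I)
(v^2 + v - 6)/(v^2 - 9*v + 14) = (v + 3)/(v - 7)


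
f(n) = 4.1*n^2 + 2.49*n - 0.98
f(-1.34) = 3.05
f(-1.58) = 5.32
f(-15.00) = 884.17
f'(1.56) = 15.28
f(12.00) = 619.30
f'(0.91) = 9.95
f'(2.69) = 24.55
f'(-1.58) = -10.47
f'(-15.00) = -120.51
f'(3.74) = 33.16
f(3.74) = 65.68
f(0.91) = 4.68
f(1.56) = 12.88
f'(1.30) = 13.15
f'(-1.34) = -8.50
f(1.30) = 9.19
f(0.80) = 3.64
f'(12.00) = 100.89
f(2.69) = 35.39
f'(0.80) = 9.05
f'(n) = 8.2*n + 2.49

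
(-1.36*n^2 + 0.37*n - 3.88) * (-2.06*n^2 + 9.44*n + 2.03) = 2.8016*n^4 - 13.6006*n^3 + 8.7248*n^2 - 35.8761*n - 7.8764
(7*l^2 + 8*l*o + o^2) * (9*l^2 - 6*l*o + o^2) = 63*l^4 + 30*l^3*o - 32*l^2*o^2 + 2*l*o^3 + o^4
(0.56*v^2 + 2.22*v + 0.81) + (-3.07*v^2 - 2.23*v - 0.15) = -2.51*v^2 - 0.00999999999999979*v + 0.66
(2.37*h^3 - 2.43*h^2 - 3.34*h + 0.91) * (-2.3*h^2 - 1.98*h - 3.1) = -5.451*h^5 + 0.896399999999999*h^4 + 5.1464*h^3 + 12.0532*h^2 + 8.5522*h - 2.821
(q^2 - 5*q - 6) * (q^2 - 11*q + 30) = q^4 - 16*q^3 + 79*q^2 - 84*q - 180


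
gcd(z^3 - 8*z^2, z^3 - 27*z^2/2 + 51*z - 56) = z - 8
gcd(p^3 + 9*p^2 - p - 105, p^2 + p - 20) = p + 5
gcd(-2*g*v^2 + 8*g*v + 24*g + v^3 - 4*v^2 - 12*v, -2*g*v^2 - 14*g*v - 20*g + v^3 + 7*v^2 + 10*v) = -2*g*v - 4*g + v^2 + 2*v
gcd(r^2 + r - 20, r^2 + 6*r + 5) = r + 5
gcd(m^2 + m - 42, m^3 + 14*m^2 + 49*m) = m + 7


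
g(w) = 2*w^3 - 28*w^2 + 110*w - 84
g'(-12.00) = 1646.00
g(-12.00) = -8892.00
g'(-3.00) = 332.00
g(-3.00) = -720.00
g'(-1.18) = 184.43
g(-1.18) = -256.07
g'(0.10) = 104.46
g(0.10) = -73.28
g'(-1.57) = 212.71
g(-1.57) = -333.46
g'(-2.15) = 258.14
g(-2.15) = -469.81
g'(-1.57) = 212.71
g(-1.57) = -333.46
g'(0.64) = 76.62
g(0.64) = -24.54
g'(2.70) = 2.54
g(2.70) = 48.25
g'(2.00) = 22.00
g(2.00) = 40.00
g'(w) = 6*w^2 - 56*w + 110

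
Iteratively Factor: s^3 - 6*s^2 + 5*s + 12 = (s - 4)*(s^2 - 2*s - 3) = (s - 4)*(s - 3)*(s + 1)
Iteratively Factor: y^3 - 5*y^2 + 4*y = (y)*(y^2 - 5*y + 4) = y*(y - 4)*(y - 1)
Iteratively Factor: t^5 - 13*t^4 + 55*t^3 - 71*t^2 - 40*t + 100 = (t - 2)*(t^4 - 11*t^3 + 33*t^2 - 5*t - 50) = (t - 5)*(t - 2)*(t^3 - 6*t^2 + 3*t + 10) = (t - 5)*(t - 2)^2*(t^2 - 4*t - 5) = (t - 5)*(t - 2)^2*(t + 1)*(t - 5)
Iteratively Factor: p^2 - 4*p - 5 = (p - 5)*(p + 1)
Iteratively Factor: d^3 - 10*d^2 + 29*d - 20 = (d - 1)*(d^2 - 9*d + 20) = (d - 5)*(d - 1)*(d - 4)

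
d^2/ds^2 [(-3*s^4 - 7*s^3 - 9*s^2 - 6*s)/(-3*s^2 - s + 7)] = 2*(27*s^6 + 27*s^5 - 180*s^4 + 13*s^3 + 1302*s^2 + 1407*s + 483)/(27*s^6 + 27*s^5 - 180*s^4 - 125*s^3 + 420*s^2 + 147*s - 343)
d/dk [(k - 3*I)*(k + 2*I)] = 2*k - I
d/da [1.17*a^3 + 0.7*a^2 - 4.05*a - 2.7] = 3.51*a^2 + 1.4*a - 4.05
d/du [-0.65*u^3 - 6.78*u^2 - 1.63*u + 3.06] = -1.95*u^2 - 13.56*u - 1.63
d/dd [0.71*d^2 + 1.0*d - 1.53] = 1.42*d + 1.0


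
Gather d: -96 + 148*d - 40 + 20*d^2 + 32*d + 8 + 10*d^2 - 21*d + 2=30*d^2 + 159*d - 126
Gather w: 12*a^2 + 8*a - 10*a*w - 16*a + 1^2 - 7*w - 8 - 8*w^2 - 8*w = 12*a^2 - 8*a - 8*w^2 + w*(-10*a - 15) - 7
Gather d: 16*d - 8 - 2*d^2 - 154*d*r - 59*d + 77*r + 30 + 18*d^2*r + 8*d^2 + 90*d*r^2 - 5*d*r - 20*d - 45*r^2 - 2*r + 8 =d^2*(18*r + 6) + d*(90*r^2 - 159*r - 63) - 45*r^2 + 75*r + 30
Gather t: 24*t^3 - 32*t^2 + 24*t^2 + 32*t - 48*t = 24*t^3 - 8*t^2 - 16*t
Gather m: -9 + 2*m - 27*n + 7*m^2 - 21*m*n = 7*m^2 + m*(2 - 21*n) - 27*n - 9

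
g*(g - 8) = g^2 - 8*g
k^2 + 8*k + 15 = (k + 3)*(k + 5)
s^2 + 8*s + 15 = (s + 3)*(s + 5)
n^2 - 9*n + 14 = (n - 7)*(n - 2)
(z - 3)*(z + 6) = z^2 + 3*z - 18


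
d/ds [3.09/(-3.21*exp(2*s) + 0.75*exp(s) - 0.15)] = (19.8378*exp(s) - 2.3175)*exp(s)/(3.21*exp(2*s) - 0.75*exp(s) + 0.15)^2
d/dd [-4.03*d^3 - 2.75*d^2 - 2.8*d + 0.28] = -12.09*d^2 - 5.5*d - 2.8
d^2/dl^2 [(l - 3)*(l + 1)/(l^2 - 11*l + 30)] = 6*(3*l^3 - 33*l^2 + 93*l - 11)/(l^6 - 33*l^5 + 453*l^4 - 3311*l^3 + 13590*l^2 - 29700*l + 27000)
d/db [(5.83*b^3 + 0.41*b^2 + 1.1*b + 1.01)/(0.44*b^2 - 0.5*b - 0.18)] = (2.5652*b^4 - 5.83*b^3 - 3.8372*b^2 - 1.0364*b + 0.307)/(0.1936*b^4 - 0.44*b^3 + 0.0916*b^2 + 0.18*b + 0.0324)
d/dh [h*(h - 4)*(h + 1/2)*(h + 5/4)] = 4*h^3 - 27*h^2/4 - 51*h/4 - 5/2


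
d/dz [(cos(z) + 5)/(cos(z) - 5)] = 10*sin(z)/(cos(z) - 5)^2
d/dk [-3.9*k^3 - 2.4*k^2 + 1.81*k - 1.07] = -11.7*k^2 - 4.8*k + 1.81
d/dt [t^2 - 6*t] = 2*t - 6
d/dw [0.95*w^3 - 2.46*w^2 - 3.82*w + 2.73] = 2.85*w^2 - 4.92*w - 3.82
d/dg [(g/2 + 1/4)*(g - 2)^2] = (g/2 - 1)*(3*g - 1)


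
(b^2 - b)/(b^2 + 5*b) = (b - 1)/(b + 5)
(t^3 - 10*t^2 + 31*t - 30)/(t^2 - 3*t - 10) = (t^2 - 5*t + 6)/(t + 2)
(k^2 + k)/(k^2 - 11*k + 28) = k*(k + 1)/(k^2 - 11*k + 28)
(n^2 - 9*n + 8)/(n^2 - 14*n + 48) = (n - 1)/(n - 6)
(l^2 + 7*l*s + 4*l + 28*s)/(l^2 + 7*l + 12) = (l + 7*s)/(l + 3)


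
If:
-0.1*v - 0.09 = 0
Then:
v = -0.90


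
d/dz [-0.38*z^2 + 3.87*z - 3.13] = 3.87 - 0.76*z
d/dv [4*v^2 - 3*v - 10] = 8*v - 3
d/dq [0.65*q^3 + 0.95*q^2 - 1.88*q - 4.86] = 1.95*q^2 + 1.9*q - 1.88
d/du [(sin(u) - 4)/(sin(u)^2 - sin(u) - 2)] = (8*sin(u) + cos(u)^2 - 7)*cos(u)/(sin(u) + cos(u)^2 + 1)^2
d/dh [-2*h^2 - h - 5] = -4*h - 1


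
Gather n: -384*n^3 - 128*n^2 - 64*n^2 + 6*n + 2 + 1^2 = -384*n^3 - 192*n^2 + 6*n + 3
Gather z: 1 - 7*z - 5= -7*z - 4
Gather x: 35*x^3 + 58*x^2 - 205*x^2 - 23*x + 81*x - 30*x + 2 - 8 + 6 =35*x^3 - 147*x^2 + 28*x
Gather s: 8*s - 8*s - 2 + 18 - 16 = 0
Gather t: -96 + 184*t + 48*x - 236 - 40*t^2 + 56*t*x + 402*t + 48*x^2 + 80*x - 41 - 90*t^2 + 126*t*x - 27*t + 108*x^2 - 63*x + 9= -130*t^2 + t*(182*x + 559) + 156*x^2 + 65*x - 364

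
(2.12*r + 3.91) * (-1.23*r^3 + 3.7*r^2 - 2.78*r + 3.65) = -2.6076*r^4 + 3.0347*r^3 + 8.5734*r^2 - 3.1318*r + 14.2715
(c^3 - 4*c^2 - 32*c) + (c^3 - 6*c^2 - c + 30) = 2*c^3 - 10*c^2 - 33*c + 30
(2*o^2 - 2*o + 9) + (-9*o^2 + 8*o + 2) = -7*o^2 + 6*o + 11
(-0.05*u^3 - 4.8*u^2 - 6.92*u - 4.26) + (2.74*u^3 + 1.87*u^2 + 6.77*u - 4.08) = 2.69*u^3 - 2.93*u^2 - 0.15*u - 8.34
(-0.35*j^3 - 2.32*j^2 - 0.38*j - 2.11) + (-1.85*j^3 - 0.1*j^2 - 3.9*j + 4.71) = -2.2*j^3 - 2.42*j^2 - 4.28*j + 2.6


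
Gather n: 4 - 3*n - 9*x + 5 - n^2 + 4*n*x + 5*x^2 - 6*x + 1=-n^2 + n*(4*x - 3) + 5*x^2 - 15*x + 10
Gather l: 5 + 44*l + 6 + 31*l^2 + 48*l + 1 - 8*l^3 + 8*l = -8*l^3 + 31*l^2 + 100*l + 12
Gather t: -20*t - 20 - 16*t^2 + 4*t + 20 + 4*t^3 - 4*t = 4*t^3 - 16*t^2 - 20*t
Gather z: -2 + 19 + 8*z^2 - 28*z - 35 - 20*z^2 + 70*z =-12*z^2 + 42*z - 18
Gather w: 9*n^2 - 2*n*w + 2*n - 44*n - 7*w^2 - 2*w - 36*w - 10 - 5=9*n^2 - 42*n - 7*w^2 + w*(-2*n - 38) - 15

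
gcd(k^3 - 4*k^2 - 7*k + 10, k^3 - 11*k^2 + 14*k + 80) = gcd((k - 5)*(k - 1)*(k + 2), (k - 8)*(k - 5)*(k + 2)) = k^2 - 3*k - 10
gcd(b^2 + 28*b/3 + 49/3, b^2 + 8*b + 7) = b + 7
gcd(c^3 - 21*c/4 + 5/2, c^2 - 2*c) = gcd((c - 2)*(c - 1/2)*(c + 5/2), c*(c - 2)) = c - 2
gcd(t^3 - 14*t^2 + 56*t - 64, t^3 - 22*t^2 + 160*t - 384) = t - 8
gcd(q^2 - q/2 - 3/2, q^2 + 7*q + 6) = q + 1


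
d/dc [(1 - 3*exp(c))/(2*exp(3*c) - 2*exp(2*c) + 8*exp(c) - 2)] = ((3*exp(c) - 1)*(3*exp(2*c) - 2*exp(c) + 4) - 3*exp(3*c) + 3*exp(2*c) - 12*exp(c) + 3)*exp(c)/(2*(exp(3*c) - exp(2*c) + 4*exp(c) - 1)^2)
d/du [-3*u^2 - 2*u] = -6*u - 2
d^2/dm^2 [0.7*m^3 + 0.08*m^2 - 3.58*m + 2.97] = 4.2*m + 0.16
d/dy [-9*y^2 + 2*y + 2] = 2 - 18*y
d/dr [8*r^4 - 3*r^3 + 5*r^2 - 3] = r*(32*r^2 - 9*r + 10)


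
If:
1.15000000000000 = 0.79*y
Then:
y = 1.46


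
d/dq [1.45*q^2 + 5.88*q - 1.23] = 2.9*q + 5.88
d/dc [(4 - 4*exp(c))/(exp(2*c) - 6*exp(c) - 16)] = 4*(-2*(1 - exp(c))*(exp(c) - 3) - exp(2*c) + 6*exp(c) + 16)*exp(c)/(-exp(2*c) + 6*exp(c) + 16)^2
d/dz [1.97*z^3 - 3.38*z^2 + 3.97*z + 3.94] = 5.91*z^2 - 6.76*z + 3.97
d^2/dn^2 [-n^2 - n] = -2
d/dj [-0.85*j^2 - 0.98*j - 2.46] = -1.7*j - 0.98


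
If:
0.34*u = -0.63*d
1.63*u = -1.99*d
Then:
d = 0.00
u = 0.00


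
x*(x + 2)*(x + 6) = x^3 + 8*x^2 + 12*x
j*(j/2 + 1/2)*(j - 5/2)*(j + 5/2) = j^4/2 + j^3/2 - 25*j^2/8 - 25*j/8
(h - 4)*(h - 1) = h^2 - 5*h + 4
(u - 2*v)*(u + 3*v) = u^2 + u*v - 6*v^2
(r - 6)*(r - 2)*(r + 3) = r^3 - 5*r^2 - 12*r + 36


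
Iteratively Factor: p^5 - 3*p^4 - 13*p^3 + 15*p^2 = (p)*(p^4 - 3*p^3 - 13*p^2 + 15*p) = p*(p + 3)*(p^3 - 6*p^2 + 5*p) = p^2*(p + 3)*(p^2 - 6*p + 5) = p^2*(p - 5)*(p + 3)*(p - 1)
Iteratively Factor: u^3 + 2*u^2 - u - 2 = (u + 2)*(u^2 - 1) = (u - 1)*(u + 2)*(u + 1)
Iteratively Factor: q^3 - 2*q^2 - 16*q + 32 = (q - 4)*(q^2 + 2*q - 8) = (q - 4)*(q + 4)*(q - 2)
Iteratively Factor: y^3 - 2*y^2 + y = (y - 1)*(y^2 - y) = y*(y - 1)*(y - 1)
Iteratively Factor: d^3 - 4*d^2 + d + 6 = (d - 2)*(d^2 - 2*d - 3) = (d - 2)*(d + 1)*(d - 3)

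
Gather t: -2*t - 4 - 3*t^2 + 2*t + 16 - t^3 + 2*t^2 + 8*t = -t^3 - t^2 + 8*t + 12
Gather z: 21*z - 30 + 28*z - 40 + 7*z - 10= 56*z - 80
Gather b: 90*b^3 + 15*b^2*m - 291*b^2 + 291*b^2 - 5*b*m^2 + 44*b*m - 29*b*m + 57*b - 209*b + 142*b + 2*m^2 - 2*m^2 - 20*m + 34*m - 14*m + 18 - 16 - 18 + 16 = 90*b^3 + 15*b^2*m + b*(-5*m^2 + 15*m - 10)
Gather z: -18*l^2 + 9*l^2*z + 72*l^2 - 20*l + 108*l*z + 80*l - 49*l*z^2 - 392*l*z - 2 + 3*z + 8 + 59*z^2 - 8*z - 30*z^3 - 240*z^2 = 54*l^2 + 60*l - 30*z^3 + z^2*(-49*l - 181) + z*(9*l^2 - 284*l - 5) + 6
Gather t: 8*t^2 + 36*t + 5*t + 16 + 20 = 8*t^2 + 41*t + 36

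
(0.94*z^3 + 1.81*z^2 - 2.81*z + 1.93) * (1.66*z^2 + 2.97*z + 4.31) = 1.5604*z^5 + 5.7964*z^4 + 4.7625*z^3 + 2.6592*z^2 - 6.379*z + 8.3183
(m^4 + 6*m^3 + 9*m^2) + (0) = m^4 + 6*m^3 + 9*m^2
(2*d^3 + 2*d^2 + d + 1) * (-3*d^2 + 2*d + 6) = -6*d^5 - 2*d^4 + 13*d^3 + 11*d^2 + 8*d + 6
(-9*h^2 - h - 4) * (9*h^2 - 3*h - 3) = -81*h^4 + 18*h^3 - 6*h^2 + 15*h + 12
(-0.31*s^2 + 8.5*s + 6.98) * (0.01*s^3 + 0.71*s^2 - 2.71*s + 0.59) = -0.0031*s^5 - 0.1351*s^4 + 6.9449*s^3 - 18.2621*s^2 - 13.9008*s + 4.1182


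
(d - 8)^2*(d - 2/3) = d^3 - 50*d^2/3 + 224*d/3 - 128/3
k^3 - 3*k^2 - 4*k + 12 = (k - 3)*(k - 2)*(k + 2)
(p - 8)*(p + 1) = p^2 - 7*p - 8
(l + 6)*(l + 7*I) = l^2 + 6*l + 7*I*l + 42*I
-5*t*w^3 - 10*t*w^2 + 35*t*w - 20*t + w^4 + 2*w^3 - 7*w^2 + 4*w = (-5*t + w)*(w - 1)^2*(w + 4)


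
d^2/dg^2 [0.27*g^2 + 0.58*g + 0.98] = 0.540000000000000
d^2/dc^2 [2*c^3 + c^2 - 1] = 12*c + 2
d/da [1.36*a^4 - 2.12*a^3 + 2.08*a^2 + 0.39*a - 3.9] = 5.44*a^3 - 6.36*a^2 + 4.16*a + 0.39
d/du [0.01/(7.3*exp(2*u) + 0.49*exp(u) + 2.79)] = (-0.146*exp(u) - 0.0049)*exp(u)/(7.3*exp(2*u) + 0.49*exp(u) + 2.79)^2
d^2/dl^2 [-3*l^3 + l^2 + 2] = 2 - 18*l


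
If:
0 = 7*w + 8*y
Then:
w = -8*y/7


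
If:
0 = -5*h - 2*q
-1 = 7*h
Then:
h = -1/7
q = 5/14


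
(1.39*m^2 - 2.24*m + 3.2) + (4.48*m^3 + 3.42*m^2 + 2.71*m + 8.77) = 4.48*m^3 + 4.81*m^2 + 0.47*m + 11.97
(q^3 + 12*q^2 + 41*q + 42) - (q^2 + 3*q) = q^3 + 11*q^2 + 38*q + 42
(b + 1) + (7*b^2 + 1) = 7*b^2 + b + 2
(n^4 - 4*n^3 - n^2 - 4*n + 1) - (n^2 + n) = n^4 - 4*n^3 - 2*n^2 - 5*n + 1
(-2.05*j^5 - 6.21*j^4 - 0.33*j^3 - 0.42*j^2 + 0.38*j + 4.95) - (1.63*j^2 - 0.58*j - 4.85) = -2.05*j^5 - 6.21*j^4 - 0.33*j^3 - 2.05*j^2 + 0.96*j + 9.8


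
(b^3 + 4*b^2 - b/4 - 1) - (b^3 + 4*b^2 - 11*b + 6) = 43*b/4 - 7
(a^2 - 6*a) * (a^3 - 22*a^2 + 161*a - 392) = a^5 - 28*a^4 + 293*a^3 - 1358*a^2 + 2352*a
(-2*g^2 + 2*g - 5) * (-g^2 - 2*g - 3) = 2*g^4 + 2*g^3 + 7*g^2 + 4*g + 15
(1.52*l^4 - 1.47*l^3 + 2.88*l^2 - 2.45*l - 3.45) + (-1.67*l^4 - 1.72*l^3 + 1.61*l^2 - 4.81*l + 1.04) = -0.15*l^4 - 3.19*l^3 + 4.49*l^2 - 7.26*l - 2.41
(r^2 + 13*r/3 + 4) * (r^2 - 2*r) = r^4 + 7*r^3/3 - 14*r^2/3 - 8*r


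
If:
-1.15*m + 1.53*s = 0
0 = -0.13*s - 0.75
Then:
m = -7.68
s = -5.77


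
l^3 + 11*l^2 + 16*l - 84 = (l - 2)*(l + 6)*(l + 7)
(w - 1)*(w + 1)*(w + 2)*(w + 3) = w^4 + 5*w^3 + 5*w^2 - 5*w - 6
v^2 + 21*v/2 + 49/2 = (v + 7/2)*(v + 7)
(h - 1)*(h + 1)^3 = h^4 + 2*h^3 - 2*h - 1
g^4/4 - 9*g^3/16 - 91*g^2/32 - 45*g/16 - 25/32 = (g/2 + 1/4)*(g/2 + 1/2)*(g - 5)*(g + 5/4)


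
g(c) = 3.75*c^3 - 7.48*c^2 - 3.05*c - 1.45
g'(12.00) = 1437.43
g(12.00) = 5364.83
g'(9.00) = 773.56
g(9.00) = 2098.97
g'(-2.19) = 83.67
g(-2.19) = -70.03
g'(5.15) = 218.28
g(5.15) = 296.67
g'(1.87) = 8.31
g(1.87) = -8.79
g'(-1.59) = 49.18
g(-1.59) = -30.58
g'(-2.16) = 81.75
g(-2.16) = -67.55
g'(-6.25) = 529.90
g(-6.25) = -1190.10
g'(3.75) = 99.05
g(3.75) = 79.68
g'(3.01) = 53.85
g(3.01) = 23.87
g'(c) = 11.25*c^2 - 14.96*c - 3.05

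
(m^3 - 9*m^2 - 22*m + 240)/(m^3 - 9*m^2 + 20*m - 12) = (m^2 - 3*m - 40)/(m^2 - 3*m + 2)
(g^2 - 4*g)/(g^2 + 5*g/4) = 4*(g - 4)/(4*g + 5)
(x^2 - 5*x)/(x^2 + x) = (x - 5)/(x + 1)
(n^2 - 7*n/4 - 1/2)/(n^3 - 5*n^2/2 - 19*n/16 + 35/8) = 4*(4*n + 1)/(16*n^2 - 8*n - 35)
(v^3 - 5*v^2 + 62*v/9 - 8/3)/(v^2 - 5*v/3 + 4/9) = (3*v^2 - 11*v + 6)/(3*v - 1)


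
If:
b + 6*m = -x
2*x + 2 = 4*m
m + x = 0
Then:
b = -5/3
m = 1/3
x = -1/3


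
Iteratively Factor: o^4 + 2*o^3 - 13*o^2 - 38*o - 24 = (o + 2)*(o^3 - 13*o - 12) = (o + 1)*(o + 2)*(o^2 - o - 12) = (o - 4)*(o + 1)*(o + 2)*(o + 3)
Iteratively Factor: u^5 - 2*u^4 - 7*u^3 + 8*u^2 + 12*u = (u - 3)*(u^4 + u^3 - 4*u^2 - 4*u) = (u - 3)*(u - 2)*(u^3 + 3*u^2 + 2*u) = u*(u - 3)*(u - 2)*(u^2 + 3*u + 2) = u*(u - 3)*(u - 2)*(u + 2)*(u + 1)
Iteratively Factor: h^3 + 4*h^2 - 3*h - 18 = (h + 3)*(h^2 + h - 6) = (h - 2)*(h + 3)*(h + 3)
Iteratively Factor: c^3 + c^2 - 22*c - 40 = (c + 2)*(c^2 - c - 20) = (c + 2)*(c + 4)*(c - 5)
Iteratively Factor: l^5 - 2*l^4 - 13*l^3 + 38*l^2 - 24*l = (l - 1)*(l^4 - l^3 - 14*l^2 + 24*l) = l*(l - 1)*(l^3 - l^2 - 14*l + 24) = l*(l - 1)*(l + 4)*(l^2 - 5*l + 6) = l*(l - 2)*(l - 1)*(l + 4)*(l - 3)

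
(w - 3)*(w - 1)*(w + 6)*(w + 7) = w^4 + 9*w^3 - 7*w^2 - 129*w + 126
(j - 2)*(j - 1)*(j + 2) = j^3 - j^2 - 4*j + 4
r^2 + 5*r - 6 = (r - 1)*(r + 6)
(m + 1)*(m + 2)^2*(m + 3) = m^4 + 8*m^3 + 23*m^2 + 28*m + 12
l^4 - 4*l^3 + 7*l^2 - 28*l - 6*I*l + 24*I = (l - 4)*(l - 2*I)*(l - I)*(l + 3*I)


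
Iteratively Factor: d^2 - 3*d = (d - 3)*(d)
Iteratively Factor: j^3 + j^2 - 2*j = (j - 1)*(j^2 + 2*j) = j*(j - 1)*(j + 2)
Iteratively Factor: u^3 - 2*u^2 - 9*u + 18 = (u - 2)*(u^2 - 9) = (u - 3)*(u - 2)*(u + 3)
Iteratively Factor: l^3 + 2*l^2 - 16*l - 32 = (l + 2)*(l^2 - 16) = (l - 4)*(l + 2)*(l + 4)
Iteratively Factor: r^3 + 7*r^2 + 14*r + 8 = (r + 1)*(r^2 + 6*r + 8) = (r + 1)*(r + 4)*(r + 2)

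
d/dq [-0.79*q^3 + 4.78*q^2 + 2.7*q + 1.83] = -2.37*q^2 + 9.56*q + 2.7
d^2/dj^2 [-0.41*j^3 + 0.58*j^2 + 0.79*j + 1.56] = 1.16 - 2.46*j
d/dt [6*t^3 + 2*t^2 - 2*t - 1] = 18*t^2 + 4*t - 2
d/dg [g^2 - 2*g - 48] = 2*g - 2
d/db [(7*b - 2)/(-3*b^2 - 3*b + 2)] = (21*b^2 - 12*b + 8)/(9*b^4 + 18*b^3 - 3*b^2 - 12*b + 4)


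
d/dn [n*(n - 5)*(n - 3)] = 3*n^2 - 16*n + 15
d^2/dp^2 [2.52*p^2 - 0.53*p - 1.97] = 5.04000000000000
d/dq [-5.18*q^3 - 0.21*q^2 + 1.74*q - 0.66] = -15.54*q^2 - 0.42*q + 1.74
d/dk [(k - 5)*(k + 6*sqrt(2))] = 2*k - 5 + 6*sqrt(2)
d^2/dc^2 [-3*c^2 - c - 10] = -6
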